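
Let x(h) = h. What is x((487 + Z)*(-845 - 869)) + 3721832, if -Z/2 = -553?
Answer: 991430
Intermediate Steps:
Z = 1106 (Z = -2*(-553) = 1106)
x((487 + Z)*(-845 - 869)) + 3721832 = (487 + 1106)*(-845 - 869) + 3721832 = 1593*(-1714) + 3721832 = -2730402 + 3721832 = 991430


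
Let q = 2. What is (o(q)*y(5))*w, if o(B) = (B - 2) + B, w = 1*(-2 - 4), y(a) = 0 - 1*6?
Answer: 72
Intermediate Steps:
y(a) = -6 (y(a) = 0 - 6 = -6)
w = -6 (w = 1*(-6) = -6)
o(B) = -2 + 2*B (o(B) = (-2 + B) + B = -2 + 2*B)
(o(q)*y(5))*w = ((-2 + 2*2)*(-6))*(-6) = ((-2 + 4)*(-6))*(-6) = (2*(-6))*(-6) = -12*(-6) = 72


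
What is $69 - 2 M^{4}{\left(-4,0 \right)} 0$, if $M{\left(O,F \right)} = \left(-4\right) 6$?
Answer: $0$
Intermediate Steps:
$M{\left(O,F \right)} = -24$
$69 - 2 M^{4}{\left(-4,0 \right)} 0 = 69 - 2 \left(-24\right)^{4} \cdot 0 = 69 \left(-2\right) 331776 \cdot 0 = 69 \left(\left(-663552\right) 0\right) = 69 \cdot 0 = 0$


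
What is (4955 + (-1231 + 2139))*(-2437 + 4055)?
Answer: 9486334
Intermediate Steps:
(4955 + (-1231 + 2139))*(-2437 + 4055) = (4955 + 908)*1618 = 5863*1618 = 9486334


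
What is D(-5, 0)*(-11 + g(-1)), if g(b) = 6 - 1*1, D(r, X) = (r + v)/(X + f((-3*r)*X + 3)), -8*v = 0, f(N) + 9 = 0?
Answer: -10/3 ≈ -3.3333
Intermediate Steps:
f(N) = -9 (f(N) = -9 + 0 = -9)
v = 0 (v = -⅛*0 = 0)
D(r, X) = r/(-9 + X) (D(r, X) = (r + 0)/(X - 9) = r/(-9 + X))
g(b) = 5 (g(b) = 6 - 1 = 5)
D(-5, 0)*(-11 + g(-1)) = (-5/(-9 + 0))*(-11 + 5) = -5/(-9)*(-6) = -5*(-⅑)*(-6) = (5/9)*(-6) = -10/3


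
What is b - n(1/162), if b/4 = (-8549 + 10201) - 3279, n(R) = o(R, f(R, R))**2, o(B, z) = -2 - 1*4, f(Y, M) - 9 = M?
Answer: -6544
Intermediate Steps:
f(Y, M) = 9 + M
o(B, z) = -6 (o(B, z) = -2 - 4 = -6)
n(R) = 36 (n(R) = (-6)**2 = 36)
b = -6508 (b = 4*((-8549 + 10201) - 3279) = 4*(1652 - 3279) = 4*(-1627) = -6508)
b - n(1/162) = -6508 - 1*36 = -6508 - 36 = -6544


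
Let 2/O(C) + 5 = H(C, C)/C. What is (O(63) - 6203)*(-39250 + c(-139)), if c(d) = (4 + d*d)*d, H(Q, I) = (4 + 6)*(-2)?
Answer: 1132758036135/67 ≈ 1.6907e+10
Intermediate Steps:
H(Q, I) = -20 (H(Q, I) = 10*(-2) = -20)
c(d) = d*(4 + d**2) (c(d) = (4 + d**2)*d = d*(4 + d**2))
O(C) = 2/(-5 - 20/C)
(O(63) - 6203)*(-39250 + c(-139)) = (-2*63/(20 + 5*63) - 6203)*(-39250 - 139*(4 + (-139)**2)) = (-2*63/(20 + 315) - 6203)*(-39250 - 139*(4 + 19321)) = (-2*63/335 - 6203)*(-39250 - 139*19325) = (-2*63*1/335 - 6203)*(-39250 - 2686175) = (-126/335 - 6203)*(-2725425) = -2078131/335*(-2725425) = 1132758036135/67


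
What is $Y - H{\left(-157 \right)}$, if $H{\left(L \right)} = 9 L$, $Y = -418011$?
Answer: $-416598$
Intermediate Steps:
$Y - H{\left(-157 \right)} = -418011 - 9 \left(-157\right) = -418011 - -1413 = -418011 + 1413 = -416598$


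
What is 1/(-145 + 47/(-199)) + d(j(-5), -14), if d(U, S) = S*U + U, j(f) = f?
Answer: 1878431/28902 ≈ 64.993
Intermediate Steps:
d(U, S) = U + S*U
1/(-145 + 47/(-199)) + d(j(-5), -14) = 1/(-145 + 47/(-199)) - 5*(1 - 14) = 1/(-145 + 47*(-1/199)) - 5*(-13) = 1/(-145 - 47/199) + 65 = 1/(-28902/199) + 65 = -199/28902 + 65 = 1878431/28902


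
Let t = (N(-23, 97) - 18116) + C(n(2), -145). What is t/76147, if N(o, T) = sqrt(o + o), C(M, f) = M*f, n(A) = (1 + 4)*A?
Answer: -19566/76147 + I*sqrt(46)/76147 ≈ -0.25695 + 8.9069e-5*I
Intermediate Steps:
n(A) = 5*A
N(o, T) = sqrt(2)*sqrt(o) (N(o, T) = sqrt(2*o) = sqrt(2)*sqrt(o))
t = -19566 + I*sqrt(46) (t = (sqrt(2)*sqrt(-23) - 18116) + (5*2)*(-145) = (sqrt(2)*(I*sqrt(23)) - 18116) + 10*(-145) = (I*sqrt(46) - 18116) - 1450 = (-18116 + I*sqrt(46)) - 1450 = -19566 + I*sqrt(46) ≈ -19566.0 + 6.7823*I)
t/76147 = (-19566 + I*sqrt(46))/76147 = (-19566 + I*sqrt(46))*(1/76147) = -19566/76147 + I*sqrt(46)/76147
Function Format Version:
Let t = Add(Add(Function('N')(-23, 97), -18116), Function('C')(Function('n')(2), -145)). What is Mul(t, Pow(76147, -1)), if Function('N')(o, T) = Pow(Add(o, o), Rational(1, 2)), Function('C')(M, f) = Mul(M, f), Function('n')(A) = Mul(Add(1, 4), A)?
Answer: Add(Rational(-19566, 76147), Mul(Rational(1, 76147), I, Pow(46, Rational(1, 2)))) ≈ Add(-0.25695, Mul(8.9069e-5, I))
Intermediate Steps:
Function('n')(A) = Mul(5, A)
Function('N')(o, T) = Mul(Pow(2, Rational(1, 2)), Pow(o, Rational(1, 2))) (Function('N')(o, T) = Pow(Mul(2, o), Rational(1, 2)) = Mul(Pow(2, Rational(1, 2)), Pow(o, Rational(1, 2))))
t = Add(-19566, Mul(I, Pow(46, Rational(1, 2)))) (t = Add(Add(Mul(Pow(2, Rational(1, 2)), Pow(-23, Rational(1, 2))), -18116), Mul(Mul(5, 2), -145)) = Add(Add(Mul(Pow(2, Rational(1, 2)), Mul(I, Pow(23, Rational(1, 2)))), -18116), Mul(10, -145)) = Add(Add(Mul(I, Pow(46, Rational(1, 2))), -18116), -1450) = Add(Add(-18116, Mul(I, Pow(46, Rational(1, 2)))), -1450) = Add(-19566, Mul(I, Pow(46, Rational(1, 2)))) ≈ Add(-19566., Mul(6.7823, I)))
Mul(t, Pow(76147, -1)) = Mul(Add(-19566, Mul(I, Pow(46, Rational(1, 2)))), Pow(76147, -1)) = Mul(Add(-19566, Mul(I, Pow(46, Rational(1, 2)))), Rational(1, 76147)) = Add(Rational(-19566, 76147), Mul(Rational(1, 76147), I, Pow(46, Rational(1, 2))))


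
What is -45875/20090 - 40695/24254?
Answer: -96510740/24363143 ≈ -3.9613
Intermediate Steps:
-45875/20090 - 40695/24254 = -45875*1/20090 - 40695*1/24254 = -9175/4018 - 40695/24254 = -96510740/24363143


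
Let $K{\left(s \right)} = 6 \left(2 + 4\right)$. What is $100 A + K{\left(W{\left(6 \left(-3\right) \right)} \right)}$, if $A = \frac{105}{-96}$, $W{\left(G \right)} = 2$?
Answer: $- \frac{587}{8} \approx -73.375$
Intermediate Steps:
$K{\left(s \right)} = 36$ ($K{\left(s \right)} = 6 \cdot 6 = 36$)
$A = - \frac{35}{32}$ ($A = 105 \left(- \frac{1}{96}\right) = - \frac{35}{32} \approx -1.0938$)
$100 A + K{\left(W{\left(6 \left(-3\right) \right)} \right)} = 100 \left(- \frac{35}{32}\right) + 36 = - \frac{875}{8} + 36 = - \frac{587}{8}$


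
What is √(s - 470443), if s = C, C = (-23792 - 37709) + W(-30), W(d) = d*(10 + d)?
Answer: 4*I*√33209 ≈ 728.93*I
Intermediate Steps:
C = -60901 (C = (-23792 - 37709) - 30*(10 - 30) = -61501 - 30*(-20) = -61501 + 600 = -60901)
s = -60901
√(s - 470443) = √(-60901 - 470443) = √(-531344) = 4*I*√33209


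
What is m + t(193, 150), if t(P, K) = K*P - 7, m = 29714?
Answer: 58657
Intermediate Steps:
t(P, K) = -7 + K*P
m + t(193, 150) = 29714 + (-7 + 150*193) = 29714 + (-7 + 28950) = 29714 + 28943 = 58657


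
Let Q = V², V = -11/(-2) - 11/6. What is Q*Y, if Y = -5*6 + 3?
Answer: -363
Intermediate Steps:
V = 11/3 (V = -11*(-½) - 11*⅙ = 11/2 - 11/6 = 11/3 ≈ 3.6667)
Q = 121/9 (Q = (11/3)² = 121/9 ≈ 13.444)
Y = -27 (Y = -30 + 3 = -27)
Q*Y = (121/9)*(-27) = -363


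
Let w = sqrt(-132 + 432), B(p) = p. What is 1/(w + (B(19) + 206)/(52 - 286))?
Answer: 26/8087 + 1352*sqrt(3)/40435 ≈ 0.061129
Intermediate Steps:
w = 10*sqrt(3) (w = sqrt(300) = 10*sqrt(3) ≈ 17.320)
1/(w + (B(19) + 206)/(52 - 286)) = 1/(10*sqrt(3) + (19 + 206)/(52 - 286)) = 1/(10*sqrt(3) + 225/(-234)) = 1/(10*sqrt(3) + 225*(-1/234)) = 1/(10*sqrt(3) - 25/26) = 1/(-25/26 + 10*sqrt(3))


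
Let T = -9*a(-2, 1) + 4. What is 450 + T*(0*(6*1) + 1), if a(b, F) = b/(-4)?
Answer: 899/2 ≈ 449.50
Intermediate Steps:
a(b, F) = -b/4 (a(b, F) = b*(-1/4) = -b/4)
T = -1/2 (T = -(-9)*(-2)/4 + 4 = -9*1/2 + 4 = -9/2 + 4 = -1/2 ≈ -0.50000)
450 + T*(0*(6*1) + 1) = 450 - (0*(6*1) + 1)/2 = 450 - (0*6 + 1)/2 = 450 - (0 + 1)/2 = 450 - 1/2*1 = 450 - 1/2 = 899/2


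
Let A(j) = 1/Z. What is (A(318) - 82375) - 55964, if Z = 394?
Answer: -54505565/394 ≈ -1.3834e+5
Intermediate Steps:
A(j) = 1/394
(A(318) - 82375) - 55964 = (1/394 - 82375) - 55964 = -32455749/394 - 55964 = -54505565/394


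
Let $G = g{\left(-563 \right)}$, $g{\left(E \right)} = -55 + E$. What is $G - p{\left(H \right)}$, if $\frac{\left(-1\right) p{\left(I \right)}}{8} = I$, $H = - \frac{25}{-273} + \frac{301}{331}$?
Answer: $- \frac{55120750}{90363} \approx -609.99$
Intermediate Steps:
$H = \frac{90448}{90363}$ ($H = \left(-25\right) \left(- \frac{1}{273}\right) + 301 \cdot \frac{1}{331} = \frac{25}{273} + \frac{301}{331} = \frac{90448}{90363} \approx 1.0009$)
$p{\left(I \right)} = - 8 I$
$G = -618$ ($G = -55 - 563 = -618$)
$G - p{\left(H \right)} = -618 - \left(-8\right) \frac{90448}{90363} = -618 - - \frac{723584}{90363} = -618 + \frac{723584}{90363} = - \frac{55120750}{90363}$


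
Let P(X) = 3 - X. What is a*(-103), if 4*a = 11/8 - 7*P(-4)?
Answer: 39243/32 ≈ 1226.3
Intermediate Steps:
a = -381/32 (a = (11/8 - 7*(3 - 1*(-4)))/4 = (11*(1/8) - 7*(3 + 4))/4 = (11/8 - 7*7)/4 = (11/8 - 49)/4 = (1/4)*(-381/8) = -381/32 ≈ -11.906)
a*(-103) = -381/32*(-103) = 39243/32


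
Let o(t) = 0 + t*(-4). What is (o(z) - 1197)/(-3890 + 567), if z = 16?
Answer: 1261/3323 ≈ 0.37948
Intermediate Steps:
o(t) = -4*t (o(t) = 0 - 4*t = -4*t)
(o(z) - 1197)/(-3890 + 567) = (-4*16 - 1197)/(-3890 + 567) = (-64 - 1197)/(-3323) = -1261*(-1/3323) = 1261/3323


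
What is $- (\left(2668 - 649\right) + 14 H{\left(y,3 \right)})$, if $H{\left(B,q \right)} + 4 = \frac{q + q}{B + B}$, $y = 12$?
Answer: $- \frac{3933}{2} \approx -1966.5$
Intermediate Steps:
$H{\left(B,q \right)} = -4 + \frac{q}{B}$ ($H{\left(B,q \right)} = -4 + \frac{q + q}{B + B} = -4 + \frac{2 q}{2 B} = -4 + 2 q \frac{1}{2 B} = -4 + \frac{q}{B}$)
$- (\left(2668 - 649\right) + 14 H{\left(y,3 \right)}) = - (\left(2668 - 649\right) + 14 \left(-4 + \frac{3}{12}\right)) = - (2019 + 14 \left(-4 + 3 \cdot \frac{1}{12}\right)) = - (2019 + 14 \left(-4 + \frac{1}{4}\right)) = - (2019 + 14 \left(- \frac{15}{4}\right)) = - (2019 - \frac{105}{2}) = \left(-1\right) \frac{3933}{2} = - \frac{3933}{2}$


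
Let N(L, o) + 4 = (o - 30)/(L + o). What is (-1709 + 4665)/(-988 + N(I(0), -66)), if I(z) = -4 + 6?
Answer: -5912/1981 ≈ -2.9844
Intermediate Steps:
I(z) = 2
N(L, o) = -4 + (-30 + o)/(L + o) (N(L, o) = -4 + (o - 30)/(L + o) = -4 + (-30 + o)/(L + o))
(-1709 + 4665)/(-988 + N(I(0), -66)) = (-1709 + 4665)/(-988 + (-30 - 4*2 - 3*(-66))/(2 - 66)) = 2956/(-988 + (-30 - 8 + 198)/(-64)) = 2956/(-988 - 1/64*160) = 2956/(-988 - 5/2) = 2956/(-1981/2) = 2956*(-2/1981) = -5912/1981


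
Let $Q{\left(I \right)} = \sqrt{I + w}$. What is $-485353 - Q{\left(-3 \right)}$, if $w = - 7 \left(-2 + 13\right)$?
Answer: $-485353 - 4 i \sqrt{5} \approx -4.8535 \cdot 10^{5} - 8.9443 i$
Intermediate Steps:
$w = -77$ ($w = \left(-7\right) 11 = -77$)
$Q{\left(I \right)} = \sqrt{-77 + I}$ ($Q{\left(I \right)} = \sqrt{I - 77} = \sqrt{-77 + I}$)
$-485353 - Q{\left(-3 \right)} = -485353 - \sqrt{-77 - 3} = -485353 - \sqrt{-80} = -485353 - 4 i \sqrt{5}$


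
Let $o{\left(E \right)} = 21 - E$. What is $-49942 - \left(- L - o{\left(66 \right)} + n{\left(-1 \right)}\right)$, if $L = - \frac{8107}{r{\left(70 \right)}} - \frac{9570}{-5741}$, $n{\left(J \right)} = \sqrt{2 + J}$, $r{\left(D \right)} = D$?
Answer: $- \frac{20134549947}{401870} \approx -50102.0$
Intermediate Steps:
$L = - \frac{45872387}{401870}$ ($L = - \frac{8107}{70} - \frac{9570}{-5741} = \left(-8107\right) \frac{1}{70} - - \frac{9570}{5741} = - \frac{8107}{70} + \frac{9570}{5741} = - \frac{45872387}{401870} \approx -114.15$)
$-49942 - \left(- L - o{\left(66 \right)} + n{\left(-1 \right)}\right) = -49942 - \left(\frac{63956537}{401870} + \sqrt{2 - 1}\right) = -49942 - \left(\frac{63956537}{401870} + \sqrt{1}\right) = -49942 - \frac{64358407}{401870} = - \frac{20134549947}{401870}$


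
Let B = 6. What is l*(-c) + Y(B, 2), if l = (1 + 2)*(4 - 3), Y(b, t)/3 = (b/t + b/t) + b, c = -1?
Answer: 39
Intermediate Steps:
Y(b, t) = 3*b + 6*b/t (Y(b, t) = 3*((b/t + b/t) + b) = 3*(2*b/t + b) = 3*(b + 2*b/t) = 3*b + 6*b/t)
l = 3 (l = 3*1 = 3)
l*(-c) + Y(B, 2) = 3*(-1*(-1)) + 3*6*(2 + 2)/2 = 3*1 + 3*6*(½)*4 = 3 + 36 = 39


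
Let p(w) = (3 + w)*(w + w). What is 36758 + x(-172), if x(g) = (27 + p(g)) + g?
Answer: 94749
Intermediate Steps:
p(w) = 2*w*(3 + w) (p(w) = (3 + w)*(2*w) = 2*w*(3 + w))
x(g) = 27 + g + 2*g*(3 + g) (x(g) = (27 + 2*g*(3 + g)) + g = 27 + g + 2*g*(3 + g))
36758 + x(-172) = 36758 + (27 - 172 + 2*(-172)*(3 - 172)) = 36758 + (27 - 172 + 2*(-172)*(-169)) = 36758 + (27 - 172 + 58136) = 36758 + 57991 = 94749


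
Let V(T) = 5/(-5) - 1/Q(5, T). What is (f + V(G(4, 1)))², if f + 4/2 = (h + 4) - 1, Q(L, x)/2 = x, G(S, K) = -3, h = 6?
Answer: 1369/36 ≈ 38.028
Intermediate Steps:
Q(L, x) = 2*x
V(T) = -1 - 1/(2*T) (V(T) = 5/(-5) - 1/(2*T) = 5*(-⅕) - 1/(2*T) = -1 - 1/(2*T))
f = 7 (f = -2 + ((6 + 4) - 1) = -2 + (10 - 1) = -2 + 9 = 7)
(f + V(G(4, 1)))² = (7 + (-½ - 1*(-3))/(-3))² = (7 - (-½ + 3)/3)² = (7 - ⅓*5/2)² = (7 - ⅚)² = (37/6)² = 1369/36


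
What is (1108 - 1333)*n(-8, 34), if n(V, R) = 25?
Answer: -5625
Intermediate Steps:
(1108 - 1333)*n(-8, 34) = (1108 - 1333)*25 = -225*25 = -5625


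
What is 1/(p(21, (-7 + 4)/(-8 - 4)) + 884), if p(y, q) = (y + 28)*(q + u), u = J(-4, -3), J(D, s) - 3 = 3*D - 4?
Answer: 4/1037 ≈ 0.0038573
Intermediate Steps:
J(D, s) = -1 + 3*D (J(D, s) = 3 + (3*D - 4) = 3 + (-4 + 3*D) = -1 + 3*D)
u = -13 (u = -1 + 3*(-4) = -1 - 12 = -13)
p(y, q) = (-13 + q)*(28 + y) (p(y, q) = (y + 28)*(q - 13) = (28 + y)*(-13 + q) = (-13 + q)*(28 + y))
1/(p(21, (-7 + 4)/(-8 - 4)) + 884) = 1/((-364 - 13*21 + 28*((-7 + 4)/(-8 - 4)) + ((-7 + 4)/(-8 - 4))*21) + 884) = 1/((-364 - 273 + 28*(-3/(-12)) - 3/(-12)*21) + 884) = 1/((-364 - 273 + 28*(-3*(-1/12)) - 3*(-1/12)*21) + 884) = 1/((-364 - 273 + 28*(1/4) + (1/4)*21) + 884) = 1/((-364 - 273 + 7 + 21/4) + 884) = 1/(-2499/4 + 884) = 1/(1037/4) = 4/1037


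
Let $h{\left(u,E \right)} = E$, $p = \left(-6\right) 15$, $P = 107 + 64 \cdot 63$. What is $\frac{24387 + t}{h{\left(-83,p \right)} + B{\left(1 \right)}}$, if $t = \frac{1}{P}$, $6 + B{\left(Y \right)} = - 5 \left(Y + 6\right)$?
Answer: $- \frac{100937794}{542209} \approx -186.16$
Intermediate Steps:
$P = 4139$ ($P = 107 + 4032 = 4139$)
$p = -90$
$B{\left(Y \right)} = -36 - 5 Y$ ($B{\left(Y \right)} = -6 - 5 \left(Y + 6\right) = -6 - 5 \left(6 + Y\right) = -6 - \left(30 + 5 Y\right) = -36 - 5 Y$)
$t = \frac{1}{4139} \approx 0.0002416$
$\frac{24387 + t}{h{\left(-83,p \right)} + B{\left(1 \right)}} = \frac{24387 + \frac{1}{4139}}{-90 - 41} = \frac{100937794}{4139 \left(-90 - 41\right)} = \frac{100937794}{4139 \left(-131\right)} = \frac{100937794}{4139} \left(- \frac{1}{131}\right) = - \frac{100937794}{542209}$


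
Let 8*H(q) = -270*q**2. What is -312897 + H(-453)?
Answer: -28954803/4 ≈ -7.2387e+6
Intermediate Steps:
H(q) = -135*q**2/4 (H(q) = (-270*q**2)/8 = -135*q**2/4)
-312897 + H(-453) = -312897 - 135/4*(-453)**2 = -312897 - 135/4*205209 = -312897 - 27703215/4 = -28954803/4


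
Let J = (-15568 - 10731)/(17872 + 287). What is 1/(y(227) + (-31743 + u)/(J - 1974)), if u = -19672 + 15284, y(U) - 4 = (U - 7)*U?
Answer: 35872165/1792255511589 ≈ 2.0015e-5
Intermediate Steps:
y(U) = 4 + U*(-7 + U) (y(U) = 4 + (U - 7)*U = 4 + (-7 + U)*U = 4 + U*(-7 + U))
J = -26299/18159 ≈ -1.4483
u = -4388
1/(y(227) + (-31743 + u)/(J - 1974)) = 1/((4 + 227² - 7*227) + (-31743 - 4388)/(-26299/18159 - 1974)) = 1/((4 + 51529 - 1589) - 36131/(-35872165/18159)) = 1/(49944 - 36131*(-18159/35872165)) = 1/(49944 + 656102829/35872165) = 1/(1792255511589/35872165) = 35872165/1792255511589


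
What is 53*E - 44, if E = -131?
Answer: -6987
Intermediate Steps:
53*E - 44 = 53*(-131) - 44 = -6943 - 44 = -6987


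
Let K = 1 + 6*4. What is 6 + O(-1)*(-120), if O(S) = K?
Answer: -2994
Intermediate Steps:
K = 25 (K = 1 + 24 = 25)
O(S) = 25
6 + O(-1)*(-120) = 6 + 25*(-120) = 6 - 3000 = -2994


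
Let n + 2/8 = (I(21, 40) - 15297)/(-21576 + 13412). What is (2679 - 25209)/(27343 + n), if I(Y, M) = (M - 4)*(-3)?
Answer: -589535/715518 ≈ -0.82393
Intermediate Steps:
I(Y, M) = 12 - 3*M (I(Y, M) = (-4 + M)*(-3) = 12 - 3*M)
n = 257/157 (n = -¼ + ((12 - 3*40) - 15297)/(-21576 + 13412) = -¼ + ((12 - 120) - 15297)/(-8164) = -¼ + (-108 - 15297)*(-1/8164) = -¼ - 15405*(-1/8164) = -¼ + 1185/628 = 257/157 ≈ 1.6369)
(2679 - 25209)/(27343 + n) = (2679 - 25209)/(27343 + 257/157) = -22530/4293108/157 = -22530*157/4293108 = -589535/715518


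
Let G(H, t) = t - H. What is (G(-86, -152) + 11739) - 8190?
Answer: 3483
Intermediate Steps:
(G(-86, -152) + 11739) - 8190 = ((-152 - 1*(-86)) + 11739) - 8190 = ((-152 + 86) + 11739) - 8190 = (-66 + 11739) - 8190 = 11673 - 8190 = 3483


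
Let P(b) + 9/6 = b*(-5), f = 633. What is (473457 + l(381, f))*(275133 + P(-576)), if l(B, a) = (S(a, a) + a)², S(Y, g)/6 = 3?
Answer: 249448042467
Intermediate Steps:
S(Y, g) = 18 (S(Y, g) = 6*3 = 18)
P(b) = -3/2 - 5*b (P(b) = -3/2 + b*(-5) = -3/2 - 5*b)
l(B, a) = (18 + a)²
(473457 + l(381, f))*(275133 + P(-576)) = (473457 + (18 + 633)²)*(275133 + (-3/2 - 5*(-576))) = (473457 + 651²)*(275133 + (-3/2 + 2880)) = (473457 + 423801)*(275133 + 5757/2) = 897258*(556023/2) = 249448042467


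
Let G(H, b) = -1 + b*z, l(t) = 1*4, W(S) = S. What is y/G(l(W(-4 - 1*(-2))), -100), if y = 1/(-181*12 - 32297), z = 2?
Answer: 1/6928269 ≈ 1.4434e-7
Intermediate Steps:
l(t) = 4
G(H, b) = -1 + 2*b (G(H, b) = -1 + b*2 = -1 + 2*b)
y = -1/34469 (y = 1/(-2172 - 32297) = 1/(-34469) = -1/34469 ≈ -2.9012e-5)
y/G(l(W(-4 - 1*(-2))), -100) = -1/(34469*(-1 + 2*(-100))) = -1/(34469*(-1 - 200)) = -1/34469/(-201) = -1/34469*(-1/201) = 1/6928269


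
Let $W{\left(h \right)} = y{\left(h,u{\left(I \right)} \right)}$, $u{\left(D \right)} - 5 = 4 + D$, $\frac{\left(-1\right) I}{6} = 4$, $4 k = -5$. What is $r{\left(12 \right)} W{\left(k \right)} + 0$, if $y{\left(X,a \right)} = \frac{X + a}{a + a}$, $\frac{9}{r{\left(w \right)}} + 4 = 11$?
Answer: $\frac{39}{56} \approx 0.69643$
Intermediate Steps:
$k = - \frac{5}{4}$ ($k = \frac{1}{4} \left(-5\right) = - \frac{5}{4} \approx -1.25$)
$I = -24$ ($I = \left(-6\right) 4 = -24$)
$r{\left(w \right)} = \frac{9}{7}$ ($r{\left(w \right)} = \frac{9}{-4 + 11} = \frac{9}{7}$)
$u{\left(D \right)} = 9 + D$ ($u{\left(D \right)} = 5 + \left(4 + D\right) = 9 + D$)
$y{\left(X,a \right)} = \frac{X + a}{2 a}$
$W{\left(h \right)} = \frac{1}{2} - \frac{h}{30}$ ($W{\left(h \right)} = \frac{h + \left(9 - 24\right)}{2 \left(9 - 24\right)} = \frac{h - 15}{2 \left(-15\right)} = \frac{1}{2} \left(- \frac{1}{15}\right) \left(-15 + h\right) = \frac{1}{2} - \frac{h}{30}$)
$r{\left(12 \right)} W{\left(k \right)} + 0 = \frac{9 \left(\frac{1}{2} - - \frac{1}{24}\right)}{7} + 0 = \frac{9 \left(\frac{1}{2} + \frac{1}{24}\right)}{7} + 0 = \frac{9}{7} \cdot \frac{13}{24} + 0 = \frac{39}{56} + 0 = \frac{39}{56}$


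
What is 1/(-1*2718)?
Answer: -1/2718 ≈ -0.00036792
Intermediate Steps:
1/(-1*2718) = 1/(-2718) = -1/2718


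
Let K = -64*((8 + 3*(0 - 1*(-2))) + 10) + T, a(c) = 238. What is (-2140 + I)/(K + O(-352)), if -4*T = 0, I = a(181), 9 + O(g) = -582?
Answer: 634/709 ≈ 0.89422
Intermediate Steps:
O(g) = -591 (O(g) = -9 - 582 = -591)
I = 238
T = 0 (T = -1/4*0 = 0)
K = -1536 (K = -64*((8 + 3*(0 - 1*(-2))) + 10) + 0 = -64*((8 + 3*(0 + 2)) + 10) + 0 = -64*((8 + 3*2) + 10) + 0 = -64*((8 + 6) + 10) + 0 = -64*(14 + 10) + 0 = -64*24 + 0 = -1536 + 0 = -1536)
(-2140 + I)/(K + O(-352)) = (-2140 + 238)/(-1536 - 591) = -1902/(-2127) = -1902*(-1/2127) = 634/709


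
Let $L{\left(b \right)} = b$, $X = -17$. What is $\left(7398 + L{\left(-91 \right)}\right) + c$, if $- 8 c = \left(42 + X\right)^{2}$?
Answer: $\frac{57831}{8} \approx 7228.9$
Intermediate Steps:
$c = - \frac{625}{8}$ ($c = - \frac{\left(42 - 17\right)^{2}}{8} = - \frac{25^{2}}{8} = \left(- \frac{1}{8}\right) 625 = - \frac{625}{8} \approx -78.125$)
$\left(7398 + L{\left(-91 \right)}\right) + c = \left(7398 - 91\right) - \frac{625}{8} = 7307 - \frac{625}{8} = \frac{57831}{8}$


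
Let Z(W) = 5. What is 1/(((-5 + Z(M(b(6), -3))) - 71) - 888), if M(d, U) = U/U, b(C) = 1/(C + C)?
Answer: -1/959 ≈ -0.0010428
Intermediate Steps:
b(C) = 1/(2*C)
M(d, U) = 1
1/(((-5 + Z(M(b(6), -3))) - 71) - 888) = 1/(((-5 + 5) - 71) - 888) = 1/((0 - 71) - 888) = 1/(-71 - 888) = 1/(-959) = -1/959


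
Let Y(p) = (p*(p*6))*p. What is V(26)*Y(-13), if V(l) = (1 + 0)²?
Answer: -13182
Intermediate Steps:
V(l) = 1 (V(l) = 1² = 1)
Y(p) = 6*p³ (Y(p) = (p*(6*p))*p = (6*p²)*p = 6*p³)
V(26)*Y(-13) = 1*(6*(-13)³) = 1*(6*(-2197)) = 1*(-13182) = -13182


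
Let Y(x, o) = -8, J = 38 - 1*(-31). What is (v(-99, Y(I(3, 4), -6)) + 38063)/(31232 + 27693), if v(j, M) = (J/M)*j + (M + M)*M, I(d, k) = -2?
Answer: 312359/471400 ≈ 0.66262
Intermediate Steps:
J = 69 (J = 38 + 31 = 69)
v(j, M) = 2*M² + 69*j/M (v(j, M) = (69/M)*j + (M + M)*M = 69*j/M + (2*M)*M = 69*j/M + 2*M² = 2*M² + 69*j/M)
(v(-99, Y(I(3, 4), -6)) + 38063)/(31232 + 27693) = ((2*(-8)³ + 69*(-99))/(-8) + 38063)/(31232 + 27693) = (-(2*(-512) - 6831)/8 + 38063)/58925 = (-(-1024 - 6831)/8 + 38063)*(1/58925) = (-⅛*(-7855) + 38063)*(1/58925) = (7855/8 + 38063)*(1/58925) = (312359/8)*(1/58925) = 312359/471400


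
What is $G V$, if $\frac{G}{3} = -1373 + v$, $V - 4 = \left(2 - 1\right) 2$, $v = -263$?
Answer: $-29448$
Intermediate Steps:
$V = 6$ ($V = 4 + \left(2 - 1\right) 2 = 4 + 1 \cdot 2 = 4 + 2 = 6$)
$G = -4908$ ($G = 3 \left(-1373 - 263\right) = 3 \left(-1636\right) = -4908$)
$G V = \left(-4908\right) 6 = -29448$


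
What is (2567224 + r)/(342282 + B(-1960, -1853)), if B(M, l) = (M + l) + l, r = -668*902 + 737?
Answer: 280775/48088 ≈ 5.8388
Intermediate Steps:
r = -601799 (r = -602536 + 737 = -601799)
B(M, l) = M + 2*l
(2567224 + r)/(342282 + B(-1960, -1853)) = (2567224 - 601799)/(342282 + (-1960 + 2*(-1853))) = 1965425/(342282 + (-1960 - 3706)) = 1965425/(342282 - 5666) = 1965425/336616 = 1965425*(1/336616) = 280775/48088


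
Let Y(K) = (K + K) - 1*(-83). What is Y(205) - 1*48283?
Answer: -47790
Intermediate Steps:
Y(K) = 83 + 2*K (Y(K) = 2*K + 83 = 83 + 2*K)
Y(205) - 1*48283 = (83 + 2*205) - 1*48283 = (83 + 410) - 48283 = 493 - 48283 = -47790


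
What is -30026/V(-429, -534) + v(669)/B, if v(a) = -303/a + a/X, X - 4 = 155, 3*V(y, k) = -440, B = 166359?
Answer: 29518519130513/144187781540 ≈ 204.72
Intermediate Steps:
V(y, k) = -440/3 (V(y, k) = (⅓)*(-440) = -440/3)
X = 159 (X = 4 + 155 = 159)
v(a) = -303/a + a/159
-30026/V(-429, -534) + v(669)/B = -30026/(-440/3) + (-303/669 + (1/159)*669)/166359 = -30026*(-3/440) + (-303*1/669 + 223/53)*(1/166359) = 45039/220 + (-101/223 + 223/53)*(1/166359) = 45039/220 + (44376/11819)*(1/166359) = 45039/220 + 14792/655399007 = 29518519130513/144187781540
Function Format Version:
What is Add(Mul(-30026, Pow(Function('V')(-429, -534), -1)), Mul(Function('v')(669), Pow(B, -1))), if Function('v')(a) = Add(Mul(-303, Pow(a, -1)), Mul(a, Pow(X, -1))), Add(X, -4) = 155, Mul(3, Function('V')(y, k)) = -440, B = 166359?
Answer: Rational(29518519130513, 144187781540) ≈ 204.72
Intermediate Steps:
Function('V')(y, k) = Rational(-440, 3) (Function('V')(y, k) = Mul(Rational(1, 3), -440) = Rational(-440, 3))
X = 159 (X = Add(4, 155) = 159)
Function('v')(a) = Add(Mul(-303, Pow(a, -1)), Mul(Rational(1, 159), a)) (Function('v')(a) = Add(Mul(-303, Pow(a, -1)), Mul(a, Pow(159, -1))) = Add(Mul(-303, Pow(a, -1)), Mul(a, Rational(1, 159))) = Add(Mul(-303, Pow(a, -1)), Mul(Rational(1, 159), a)))
Add(Mul(-30026, Pow(Function('V')(-429, -534), -1)), Mul(Function('v')(669), Pow(B, -1))) = Add(Mul(-30026, Pow(Rational(-440, 3), -1)), Mul(Add(Mul(-303, Pow(669, -1)), Mul(Rational(1, 159), 669)), Pow(166359, -1))) = Add(Mul(-30026, Rational(-3, 440)), Mul(Add(Mul(-303, Rational(1, 669)), Rational(223, 53)), Rational(1, 166359))) = Add(Rational(45039, 220), Mul(Add(Rational(-101, 223), Rational(223, 53)), Rational(1, 166359))) = Add(Rational(45039, 220), Mul(Rational(44376, 11819), Rational(1, 166359))) = Add(Rational(45039, 220), Rational(14792, 655399007)) = Rational(29518519130513, 144187781540)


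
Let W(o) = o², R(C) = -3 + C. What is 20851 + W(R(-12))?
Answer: 21076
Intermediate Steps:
20851 + W(R(-12)) = 20851 + (-3 - 12)² = 20851 + (-15)² = 20851 + 225 = 21076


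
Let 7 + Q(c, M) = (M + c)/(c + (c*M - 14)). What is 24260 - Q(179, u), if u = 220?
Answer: 959638116/39545 ≈ 24267.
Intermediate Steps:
Q(c, M) = -7 + (M + c)/(-14 + c + M*c) (Q(c, M) = -7 + (M + c)/(c + (c*M - 14)) = -7 + (M + c)/(c + (M*c - 14)) = -7 + (M + c)/(c + (-14 + M*c)) = -7 + (M + c)/(-14 + c + M*c))
24260 - Q(179, u) = 24260 - (98 + 220 - 6*179 - 7*220*179)/(-14 + 179 + 220*179) = 24260 - (98 + 220 - 1074 - 275660)/(-14 + 179 + 39380) = 24260 - (-276416)/39545 = 24260 - 1*(-276416/39545) = 24260 + 276416/39545 = 959638116/39545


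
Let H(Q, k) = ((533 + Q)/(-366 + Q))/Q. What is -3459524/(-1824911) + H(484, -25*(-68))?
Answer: 18130569925/9474937912 ≈ 1.9135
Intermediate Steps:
H(Q, k) = (533 + Q)/(Q*(-366 + Q)) (H(Q, k) = ((533 + Q)/(-366 + Q))/Q = (533 + Q)/(Q*(-366 + Q)))
-3459524/(-1824911) + H(484, -25*(-68)) = -3459524/(-1824911) + (533 + 484)/(484*(-366 + 484)) = -3459524*(-1/1824911) + (1/484)*1017/118 = 3459524/1824911 + (1/484)*(1/118)*1017 = 3459524/1824911 + 1017/57112 = 18130569925/9474937912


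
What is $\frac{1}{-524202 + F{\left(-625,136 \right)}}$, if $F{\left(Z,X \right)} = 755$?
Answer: $- \frac{1}{523447} \approx -1.9104 \cdot 10^{-6}$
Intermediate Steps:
$\frac{1}{-524202 + F{\left(-625,136 \right)}} = \frac{1}{-524202 + 755} = \frac{1}{-523447} = - \frac{1}{523447}$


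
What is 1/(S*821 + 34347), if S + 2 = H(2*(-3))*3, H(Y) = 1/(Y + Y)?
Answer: 4/129999 ≈ 3.0769e-5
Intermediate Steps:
H(Y) = 1/(2*Y)
S = -9/4 (S = -2 + (1/(2*((2*(-3)))))*3 = -2 + ((½)/(-6))*3 = -2 + ((½)*(-⅙))*3 = -2 - 1/12*3 = -2 - ¼ = -9/4 ≈ -2.2500)
1/(S*821 + 34347) = 1/(-9/4*821 + 34347) = 1/(-7389/4 + 34347) = 1/(129999/4) = 4/129999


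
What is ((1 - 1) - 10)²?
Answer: 100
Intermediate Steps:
((1 - 1) - 10)² = (0 - 10)² = (-10)² = 100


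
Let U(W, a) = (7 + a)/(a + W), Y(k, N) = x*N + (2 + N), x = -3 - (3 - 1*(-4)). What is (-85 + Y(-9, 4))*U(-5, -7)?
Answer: 0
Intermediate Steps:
x = -10 (x = -3 - (3 + 4) = -3 - 1*7 = -3 - 7 = -10)
Y(k, N) = 2 - 9*N (Y(k, N) = -10*N + (2 + N) = 2 - 9*N)
U(W, a) = (7 + a)/(W + a)
(-85 + Y(-9, 4))*U(-5, -7) = (-85 + (2 - 9*4))*((7 - 7)/(-5 - 7)) = (-85 + (2 - 36))*(0/(-12)) = (-85 - 34)*(-1/12*0) = -119*0 = 0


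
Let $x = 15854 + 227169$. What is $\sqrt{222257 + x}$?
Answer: $8 \sqrt{7270} \approx 682.11$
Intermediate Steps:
$x = 243023$
$\sqrt{222257 + x} = \sqrt{222257 + 243023} = \sqrt{465280} = 8 \sqrt{7270}$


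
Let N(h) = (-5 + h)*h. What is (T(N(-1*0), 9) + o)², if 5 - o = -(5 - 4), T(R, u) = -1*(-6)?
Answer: 144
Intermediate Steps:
N(h) = h*(-5 + h)
T(R, u) = 6
o = 6 (o = 5 - (-1)*(5 - 4) = 5 - (-1) = 5 - 1*(-1) = 5 + 1 = 6)
(T(N(-1*0), 9) + o)² = (6 + 6)² = 12² = 144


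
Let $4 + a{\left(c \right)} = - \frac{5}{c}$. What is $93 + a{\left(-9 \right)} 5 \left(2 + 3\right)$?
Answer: $\frac{62}{9} \approx 6.8889$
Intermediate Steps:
$a{\left(c \right)} = -4 - \frac{5}{c}$
$93 + a{\left(-9 \right)} 5 \left(2 + 3\right) = 93 + \left(-4 - \frac{5}{-9}\right) 5 \left(2 + 3\right) = 93 + \left(-4 - - \frac{5}{9}\right) 5 \cdot 5 = 93 + \left(-4 + \frac{5}{9}\right) 25 = 93 - \frac{775}{9} = \frac{62}{9}$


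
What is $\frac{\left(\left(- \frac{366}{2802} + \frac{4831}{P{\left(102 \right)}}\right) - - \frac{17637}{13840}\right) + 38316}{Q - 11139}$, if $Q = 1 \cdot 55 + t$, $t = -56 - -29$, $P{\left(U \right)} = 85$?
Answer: $- \frac{4216370109359}{1220829569360} \approx -3.4537$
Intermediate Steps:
$t = -27$ ($t = -56 + 29 = -27$)
$Q = 28$ ($Q = 1 \cdot 55 - 27 = 55 - 27 = 28$)
$\frac{\left(\left(- \frac{366}{2802} + \frac{4831}{P{\left(102 \right)}}\right) - - \frac{17637}{13840}\right) + 38316}{Q - 11139} = \frac{\left(\left(- \frac{366}{2802} + \frac{4831}{85}\right) - - \frac{17637}{13840}\right) + 38316}{28 - 11139} = \frac{\left(\left(\left(-366\right) \frac{1}{2802} + 4831 \cdot \frac{1}{85}\right) - \left(-17637\right) \frac{1}{13840}\right) + 38316}{-11111} = \left(\left(\left(- \frac{61}{467} + \frac{4831}{85}\right) - - \frac{17637}{13840}\right) + 38316\right) \left(- \frac{1}{11111}\right) = \left(\left(\frac{2250892}{39695} + \frac{17637}{13840}\right) + 38316\right) \left(- \frac{1}{11111}\right) = \left(\frac{6370489199}{109875760} + 38316\right) \left(- \frac{1}{11111}\right) = \frac{4216370109359}{109875760} \left(- \frac{1}{11111}\right) = - \frac{4216370109359}{1220829569360}$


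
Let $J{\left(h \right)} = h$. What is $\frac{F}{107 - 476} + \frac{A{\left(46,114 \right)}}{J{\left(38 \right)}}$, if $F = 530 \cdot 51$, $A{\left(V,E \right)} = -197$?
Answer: $- \frac{366611}{4674} \approx -78.436$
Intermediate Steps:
$F = 27030$
$\frac{F}{107 - 476} + \frac{A{\left(46,114 \right)}}{J{\left(38 \right)}} = \frac{27030}{107 - 476} - \frac{197}{38} = \frac{27030}{-369} - \frac{197}{38} = 27030 \left(- \frac{1}{369}\right) - \frac{197}{38} = - \frac{9010}{123} - \frac{197}{38} = - \frac{366611}{4674}$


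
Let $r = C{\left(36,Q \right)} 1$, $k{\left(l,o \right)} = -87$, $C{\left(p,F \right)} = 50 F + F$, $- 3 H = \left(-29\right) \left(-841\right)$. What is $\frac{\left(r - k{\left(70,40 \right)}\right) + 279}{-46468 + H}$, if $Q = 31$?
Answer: $- \frac{5841}{163793} \approx -0.035661$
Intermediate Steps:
$H = - \frac{24389}{3}$ ($H = - \frac{\left(-29\right) \left(-841\right)}{3} = \left(- \frac{1}{3}\right) 24389 = - \frac{24389}{3} \approx -8129.7$)
$C{\left(p,F \right)} = 51 F$
$r = 1581$ ($r = 51 \cdot 31 \cdot 1 = 1581 \cdot 1 = 1581$)
$\frac{\left(r - k{\left(70,40 \right)}\right) + 279}{-46468 + H} = \frac{\left(1581 - -87\right) + 279}{-46468 - \frac{24389}{3}} = \frac{\left(1581 + 87\right) + 279}{- \frac{163793}{3}} = \left(1668 + 279\right) \left(- \frac{3}{163793}\right) = 1947 \left(- \frac{3}{163793}\right) = - \frac{5841}{163793}$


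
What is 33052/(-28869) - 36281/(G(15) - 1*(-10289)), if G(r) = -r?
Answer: -1386972437/296600106 ≈ -4.6762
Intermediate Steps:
33052/(-28869) - 36281/(G(15) - 1*(-10289)) = 33052/(-28869) - 36281/(-1*15 - 1*(-10289)) = 33052*(-1/28869) - 36281/(-15 + 10289) = -33052/28869 - 36281/10274 = -1386972437/296600106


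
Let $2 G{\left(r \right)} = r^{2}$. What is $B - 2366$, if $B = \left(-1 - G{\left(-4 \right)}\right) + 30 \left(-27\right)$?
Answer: $-3185$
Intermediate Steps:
$G{\left(r \right)} = \frac{r^{2}}{2}$
$B = -819$ ($B = \left(-1 - \frac{\left(-4\right)^{2}}{2}\right) + 30 \left(-27\right) = \left(-1 - \frac{1}{2} \cdot 16\right) - 810 = \left(-1 - 8\right) - 810 = -9 - 810 = -819$)
$B - 2366 = -819 - 2366 = -3185$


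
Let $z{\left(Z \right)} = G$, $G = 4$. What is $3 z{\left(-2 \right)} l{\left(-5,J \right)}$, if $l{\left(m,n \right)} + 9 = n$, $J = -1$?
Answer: $-120$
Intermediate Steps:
$z{\left(Z \right)} = 4$
$l{\left(m,n \right)} = -9 + n$
$3 z{\left(-2 \right)} l{\left(-5,J \right)} = 3 \cdot 4 \left(-9 - 1\right) = 12 \left(-10\right) = -120$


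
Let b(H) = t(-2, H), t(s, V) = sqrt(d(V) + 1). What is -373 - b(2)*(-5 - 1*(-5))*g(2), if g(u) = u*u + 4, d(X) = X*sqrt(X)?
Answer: -373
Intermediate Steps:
d(X) = X**(3/2)
t(s, V) = sqrt(1 + V**(3/2)) (t(s, V) = sqrt(V**(3/2) + 1) = sqrt(1 + V**(3/2)))
b(H) = sqrt(1 + H**(3/2))
g(u) = 4 + u**2 (g(u) = u**2 + 4 = 4 + u**2)
-373 - b(2)*(-5 - 1*(-5))*g(2) = -373 - sqrt(1 + 2**(3/2))*(-5 - 1*(-5))*(4 + 2**2) = -373 - sqrt(1 + 2*sqrt(2))*(-5 + 5)*(4 + 4) = -373 - sqrt(1 + 2*sqrt(2))*0*8 = -373 - 0*8 = -373 - 1*0 = -373 + 0 = -373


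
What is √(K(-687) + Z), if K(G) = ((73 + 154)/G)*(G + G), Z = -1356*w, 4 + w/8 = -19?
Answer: √249958 ≈ 499.96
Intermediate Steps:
w = -184 (w = -32 + 8*(-19) = -32 - 152 = -184)
Z = 249504 (Z = -1356*(-184) = 249504)
K(G) = 454 (K(G) = (227/G)*(2*G) = 454)
√(K(-687) + Z) = √(454 + 249504) = √249958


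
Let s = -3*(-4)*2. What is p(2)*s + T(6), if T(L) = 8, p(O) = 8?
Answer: 200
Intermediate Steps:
s = 24 (s = 12*2 = 24)
p(2)*s + T(6) = 8*24 + 8 = 192 + 8 = 200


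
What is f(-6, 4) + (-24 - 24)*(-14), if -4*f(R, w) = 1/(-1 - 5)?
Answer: 16129/24 ≈ 672.04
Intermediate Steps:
f(R, w) = 1/24 (f(R, w) = -1/(4*(-1 - 5)) = -¼/(-6) = -¼*(-⅙) = 1/24)
f(-6, 4) + (-24 - 24)*(-14) = 1/24 + (-24 - 24)*(-14) = 1/24 - 48*(-14) = 1/24 + 672 = 16129/24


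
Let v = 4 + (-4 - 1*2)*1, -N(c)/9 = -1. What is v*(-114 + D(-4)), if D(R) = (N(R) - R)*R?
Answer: 332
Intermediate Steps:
N(c) = 9 (N(c) = -9*(-1) = 9)
v = -2 (v = 4 + (-4 - 2)*1 = 4 - 6*1 = 4 - 6 = -2)
D(R) = R*(9 - R) (D(R) = (9 - R)*R = R*(9 - R))
v*(-114 + D(-4)) = -2*(-114 - 4*(9 - 1*(-4))) = -2*(-114 - 4*(9 + 4)) = -2*(-114 - 4*13) = -2*(-114 - 52) = -2*(-166) = 332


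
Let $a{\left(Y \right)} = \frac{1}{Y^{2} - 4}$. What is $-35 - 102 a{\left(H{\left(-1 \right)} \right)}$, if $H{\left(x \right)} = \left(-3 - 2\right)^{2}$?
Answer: $- \frac{7279}{207} \approx -35.164$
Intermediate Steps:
$H{\left(x \right)} = 25$ ($H{\left(x \right)} = \left(-5\right)^{2} = 25$)
$a{\left(Y \right)} = \frac{1}{-4 + Y^{2}}$
$-35 - 102 a{\left(H{\left(-1 \right)} \right)} = -35 - \frac{102}{-4 + 25^{2}} = -35 - \frac{102}{-4 + 625} = -35 - \frac{102}{621} = -35 - \frac{34}{207} = - \frac{7279}{207}$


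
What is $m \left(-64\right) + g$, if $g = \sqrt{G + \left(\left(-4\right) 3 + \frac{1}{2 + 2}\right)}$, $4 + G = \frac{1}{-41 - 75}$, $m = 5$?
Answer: $-320 + \frac{i \sqrt{13253}}{29} \approx -320.0 + 3.9697 i$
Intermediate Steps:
$G = - \frac{465}{116}$ ($G = -4 + \frac{1}{-41 - 75} = -4 + \frac{1}{-116} = -4 - \frac{1}{116} = - \frac{465}{116} \approx -4.0086$)
$g = \frac{i \sqrt{13253}}{29}$ ($g = \sqrt{- \frac{465}{116} + \left(\left(-4\right) 3 + \frac{1}{2 + 2}\right)} = \sqrt{- \frac{465}{116} - \left(12 - \frac{1}{4}\right)} = \sqrt{- \frac{465}{116} + \left(-12 + \frac{1}{4}\right)} = \sqrt{- \frac{465}{116} - \frac{47}{4}} = \sqrt{- \frac{457}{29}} = \frac{i \sqrt{13253}}{29} \approx 3.9697 i$)
$m \left(-64\right) + g = 5 \left(-64\right) + \frac{i \sqrt{13253}}{29} = -320 + \frac{i \sqrt{13253}}{29}$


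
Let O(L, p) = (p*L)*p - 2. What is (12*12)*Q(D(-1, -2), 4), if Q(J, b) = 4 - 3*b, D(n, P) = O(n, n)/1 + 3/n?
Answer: -1152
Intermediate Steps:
O(L, p) = -2 + L*p² (O(L, p) = (L*p)*p - 2 = L*p² - 2 = -2 + L*p²)
D(n, P) = -2 + n³ + 3/n (D(n, P) = (-2 + n*n²)/1 + 3/n = (-2 + n³)*1 + 3/n = (-2 + n³) + 3/n = -2 + n³ + 3/n)
(12*12)*Q(D(-1, -2), 4) = (12*12)*(4 - 3*4) = 144*(4 - 12) = 144*(-8) = -1152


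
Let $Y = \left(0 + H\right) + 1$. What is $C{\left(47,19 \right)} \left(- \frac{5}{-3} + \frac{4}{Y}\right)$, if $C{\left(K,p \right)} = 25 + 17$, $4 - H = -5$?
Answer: $\frac{434}{5} \approx 86.8$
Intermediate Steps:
$H = 9$ ($H = 4 - -5 = 4 + 5 = 9$)
$C{\left(K,p \right)} = 42$
$Y = 10$ ($Y = \left(0 + 9\right) + 1 = 9 + 1 = 10$)
$C{\left(47,19 \right)} \left(- \frac{5}{-3} + \frac{4}{Y}\right) = 42 \left(- \frac{5}{-3} + \frac{4}{10}\right) = 42 \left(\left(-5\right) \left(- \frac{1}{3}\right) + 4 \cdot \frac{1}{10}\right) = 42 \left(\frac{5}{3} + \frac{2}{5}\right) = 42 \cdot \frac{31}{15} = \frac{434}{5}$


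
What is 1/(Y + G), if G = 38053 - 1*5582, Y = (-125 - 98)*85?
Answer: 1/13516 ≈ 7.3986e-5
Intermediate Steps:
Y = -18955 (Y = -223*85 = -18955)
G = 32471 (G = 38053 - 5582 = 32471)
1/(Y + G) = 1/(-18955 + 32471) = 1/13516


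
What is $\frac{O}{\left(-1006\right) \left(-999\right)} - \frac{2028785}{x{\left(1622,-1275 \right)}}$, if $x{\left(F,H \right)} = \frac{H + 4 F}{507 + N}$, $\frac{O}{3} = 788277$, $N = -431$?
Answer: $- \frac{17216149478893}{582114858} \approx -29575.0$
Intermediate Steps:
$O = 2364831$ ($O = 3 \cdot 788277 = 2364831$)
$x{\left(F,H \right)} = \frac{F}{19} + \frac{H}{76}$ ($x{\left(F,H \right)} = \frac{H + 4 F}{507 - 431} = \frac{H + 4 F}{76} = \left(H + 4 F\right) \frac{1}{76} = \frac{F}{19} + \frac{H}{76}$)
$\frac{O}{\left(-1006\right) \left(-999\right)} - \frac{2028785}{x{\left(1622,-1275 \right)}} = \frac{2364831}{\left(-1006\right) \left(-999\right)} - \frac{2028785}{\frac{1}{19} \cdot 1622 + \frac{1}{76} \left(-1275\right)} = \frac{2364831}{1004994} - \frac{2028785}{\frac{1622}{19} - \frac{1275}{76}} = 2364831 \cdot \frac{1}{1004994} - \frac{2028785}{\frac{5213}{76}} = \frac{262759}{111666} - \frac{154187660}{5213} = - \frac{17216149478893}{582114858}$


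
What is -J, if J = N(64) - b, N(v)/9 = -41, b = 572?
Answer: 941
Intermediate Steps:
N(v) = -369 (N(v) = 9*(-41) = -369)
J = -941 (J = -369 - 1*572 = -369 - 572 = -941)
-J = -1*(-941) = 941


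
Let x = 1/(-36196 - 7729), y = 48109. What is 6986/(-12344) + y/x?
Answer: -13042595259393/6172 ≈ -2.1132e+9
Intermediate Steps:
x = -1/43925 (x = 1/(-43925) = -1/43925 ≈ -2.2766e-5)
6986/(-12344) + y/x = 6986/(-12344) + 48109/(-1/43925) = 6986*(-1/12344) + 48109*(-43925) = -3493/6172 - 2113187825 = -13042595259393/6172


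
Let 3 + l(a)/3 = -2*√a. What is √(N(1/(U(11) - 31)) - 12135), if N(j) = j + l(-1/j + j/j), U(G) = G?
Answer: √(-1214405 - 600*√21)/10 ≈ 110.32*I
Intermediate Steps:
l(a) = -9 - 6*√a (l(a) = -9 + 3*(-2*√a) = -9 - 6*√a)
N(j) = -9 + j - 6*√(1 - 1/j) (N(j) = j + (-9 - 6*√(-1/j + j/j)) = j + (-9 - 6*√(-1/j + 1)) = j + (-9 - 6*√(1 - 1/j)) = -9 + j - 6*√(1 - 1/j))
√(N(1/(U(11) - 31)) - 12135) = √((-9 + 1/(11 - 31) - 6*√(-1/(1/(11 - 31)))*√(1 - 1/(11 - 31))) - 12135) = √((-9 + 1/(-20) - 6*√(-1/(1/(-20)))*√(1 - 1/(-20))) - 12135) = √((-9 - 1/20 - 6*√105*√(-1/(-1/20))/10) - 12135) = √((-9 - 1/20 - 6*√21) - 12135) = √((-181/20 - 6*√21) - 12135) = √(-242881/20 - 6*√21)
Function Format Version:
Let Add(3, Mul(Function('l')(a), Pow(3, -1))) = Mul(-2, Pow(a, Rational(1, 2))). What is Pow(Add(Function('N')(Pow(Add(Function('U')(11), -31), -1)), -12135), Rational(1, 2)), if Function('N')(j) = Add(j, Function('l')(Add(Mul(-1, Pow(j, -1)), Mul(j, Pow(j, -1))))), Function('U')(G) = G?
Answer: Mul(Rational(1, 10), Pow(Add(-1214405, Mul(-600, Pow(21, Rational(1, 2)))), Rational(1, 2))) ≈ Mul(110.32, I)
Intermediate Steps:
Function('l')(a) = Add(-9, Mul(-6, Pow(a, Rational(1, 2)))) (Function('l')(a) = Add(-9, Mul(3, Mul(-2, Pow(a, Rational(1, 2))))) = Add(-9, Mul(-6, Pow(a, Rational(1, 2)))))
Function('N')(j) = Add(-9, j, Mul(-6, Pow(Add(1, Mul(-1, Pow(j, -1))), Rational(1, 2)))) (Function('N')(j) = Add(j, Add(-9, Mul(-6, Pow(Add(Mul(-1, Pow(j, -1)), Mul(j, Pow(j, -1))), Rational(1, 2))))) = Add(j, Add(-9, Mul(-6, Pow(Add(Mul(-1, Pow(j, -1)), 1), Rational(1, 2))))) = Add(j, Add(-9, Mul(-6, Pow(Add(1, Mul(-1, Pow(j, -1))), Rational(1, 2))))) = Add(-9, j, Mul(-6, Pow(Add(1, Mul(-1, Pow(j, -1))), Rational(1, 2)))))
Pow(Add(Function('N')(Pow(Add(Function('U')(11), -31), -1)), -12135), Rational(1, 2)) = Pow(Add(Add(-9, Pow(Add(11, -31), -1), Mul(-6, Pow(Mul(Pow(Pow(Add(11, -31), -1), -1), Add(-1, Pow(Add(11, -31), -1))), Rational(1, 2)))), -12135), Rational(1, 2)) = Pow(Add(Add(-9, Pow(-20, -1), Mul(-6, Pow(Mul(Pow(Pow(-20, -1), -1), Add(-1, Pow(-20, -1))), Rational(1, 2)))), -12135), Rational(1, 2)) = Pow(Add(Add(-9, Rational(-1, 20), Mul(-6, Pow(Mul(Pow(Rational(-1, 20), -1), Add(-1, Rational(-1, 20))), Rational(1, 2)))), -12135), Rational(1, 2)) = Pow(Add(Add(-9, Rational(-1, 20), Mul(-6, Pow(Mul(-20, Rational(-21, 20)), Rational(1, 2)))), -12135), Rational(1, 2)) = Pow(Add(Add(-9, Rational(-1, 20), Mul(-6, Pow(21, Rational(1, 2)))), -12135), Rational(1, 2)) = Pow(Add(Add(Rational(-181, 20), Mul(-6, Pow(21, Rational(1, 2)))), -12135), Rational(1, 2)) = Pow(Add(Rational(-242881, 20), Mul(-6, Pow(21, Rational(1, 2)))), Rational(1, 2))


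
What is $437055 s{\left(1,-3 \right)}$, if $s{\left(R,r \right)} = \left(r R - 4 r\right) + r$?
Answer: $2622330$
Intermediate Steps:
$s{\left(R,r \right)} = - 3 r + R r$ ($s{\left(R,r \right)} = \left(R r - 4 r\right) + r = \left(- 4 r + R r\right) + r = - 3 r + R r$)
$437055 s{\left(1,-3 \right)} = 437055 \left(- 3 \left(-3 + 1\right)\right) = 437055 \left(\left(-3\right) \left(-2\right)\right) = 437055 \cdot 6 = 2622330$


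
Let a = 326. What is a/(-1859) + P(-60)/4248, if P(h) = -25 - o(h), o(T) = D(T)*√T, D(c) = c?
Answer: -1431323/7897032 + 5*I*√15/177 ≈ -0.18125 + 0.10941*I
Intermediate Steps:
o(T) = T^(3/2) (o(T) = T*√T = T^(3/2))
P(h) = -25 - h^(3/2)
a/(-1859) + P(-60)/4248 = 326/(-1859) + (-25 - (-60)^(3/2))/4248 = 326*(-1/1859) + (-25 - (-120)*I*√15)*(1/4248) = -326/1859 + (-25 + 120*I*√15)*(1/4248) = -326/1859 + (-25/4248 + 5*I*√15/177) = -1431323/7897032 + 5*I*√15/177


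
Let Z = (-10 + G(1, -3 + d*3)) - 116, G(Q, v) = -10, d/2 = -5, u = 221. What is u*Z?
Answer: -30056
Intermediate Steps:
d = -10 (d = 2*(-5) = -10)
Z = -136 (Z = (-10 - 10) - 116 = -20 - 116 = -136)
u*Z = 221*(-136) = -30056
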